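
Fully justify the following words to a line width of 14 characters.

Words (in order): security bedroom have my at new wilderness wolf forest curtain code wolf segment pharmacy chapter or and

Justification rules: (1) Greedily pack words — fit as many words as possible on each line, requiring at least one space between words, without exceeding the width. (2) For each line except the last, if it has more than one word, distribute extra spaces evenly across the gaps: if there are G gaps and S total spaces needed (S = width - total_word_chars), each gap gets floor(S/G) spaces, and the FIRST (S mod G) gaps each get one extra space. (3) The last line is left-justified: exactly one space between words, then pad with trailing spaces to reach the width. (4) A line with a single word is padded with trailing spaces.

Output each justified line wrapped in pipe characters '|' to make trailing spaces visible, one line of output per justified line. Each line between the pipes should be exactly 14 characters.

Answer: |security      |
|bedroom   have|
|my    at   new|
|wilderness    |
|wolf    forest|
|curtain   code|
|wolf   segment|
|pharmacy      |
|chapter or and|

Derivation:
Line 1: ['security'] (min_width=8, slack=6)
Line 2: ['bedroom', 'have'] (min_width=12, slack=2)
Line 3: ['my', 'at', 'new'] (min_width=9, slack=5)
Line 4: ['wilderness'] (min_width=10, slack=4)
Line 5: ['wolf', 'forest'] (min_width=11, slack=3)
Line 6: ['curtain', 'code'] (min_width=12, slack=2)
Line 7: ['wolf', 'segment'] (min_width=12, slack=2)
Line 8: ['pharmacy'] (min_width=8, slack=6)
Line 9: ['chapter', 'or', 'and'] (min_width=14, slack=0)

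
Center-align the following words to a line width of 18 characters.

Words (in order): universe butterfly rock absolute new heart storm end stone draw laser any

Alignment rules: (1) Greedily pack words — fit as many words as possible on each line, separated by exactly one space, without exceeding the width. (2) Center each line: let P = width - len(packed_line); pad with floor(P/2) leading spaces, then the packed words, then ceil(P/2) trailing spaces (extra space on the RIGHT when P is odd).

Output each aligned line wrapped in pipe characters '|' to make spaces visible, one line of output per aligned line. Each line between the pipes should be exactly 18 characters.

Line 1: ['universe', 'butterfly'] (min_width=18, slack=0)
Line 2: ['rock', 'absolute', 'new'] (min_width=17, slack=1)
Line 3: ['heart', 'storm', 'end'] (min_width=15, slack=3)
Line 4: ['stone', 'draw', 'laser'] (min_width=16, slack=2)
Line 5: ['any'] (min_width=3, slack=15)

Answer: |universe butterfly|
|rock absolute new |
| heart storm end  |
| stone draw laser |
|       any        |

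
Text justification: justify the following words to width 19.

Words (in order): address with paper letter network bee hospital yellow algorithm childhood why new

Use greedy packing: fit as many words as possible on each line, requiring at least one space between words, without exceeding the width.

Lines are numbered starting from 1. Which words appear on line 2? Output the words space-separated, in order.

Answer: letter network bee

Derivation:
Line 1: ['address', 'with', 'paper'] (min_width=18, slack=1)
Line 2: ['letter', 'network', 'bee'] (min_width=18, slack=1)
Line 3: ['hospital', 'yellow'] (min_width=15, slack=4)
Line 4: ['algorithm', 'childhood'] (min_width=19, slack=0)
Line 5: ['why', 'new'] (min_width=7, slack=12)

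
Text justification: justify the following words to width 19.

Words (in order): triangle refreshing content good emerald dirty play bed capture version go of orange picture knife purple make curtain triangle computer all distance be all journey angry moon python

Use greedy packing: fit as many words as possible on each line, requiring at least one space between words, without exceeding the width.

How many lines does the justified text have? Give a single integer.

Answer: 11

Derivation:
Line 1: ['triangle', 'refreshing'] (min_width=19, slack=0)
Line 2: ['content', 'good'] (min_width=12, slack=7)
Line 3: ['emerald', 'dirty', 'play'] (min_width=18, slack=1)
Line 4: ['bed', 'capture', 'version'] (min_width=19, slack=0)
Line 5: ['go', 'of', 'orange'] (min_width=12, slack=7)
Line 6: ['picture', 'knife'] (min_width=13, slack=6)
Line 7: ['purple', 'make', 'curtain'] (min_width=19, slack=0)
Line 8: ['triangle', 'computer'] (min_width=17, slack=2)
Line 9: ['all', 'distance', 'be', 'all'] (min_width=19, slack=0)
Line 10: ['journey', 'angry', 'moon'] (min_width=18, slack=1)
Line 11: ['python'] (min_width=6, slack=13)
Total lines: 11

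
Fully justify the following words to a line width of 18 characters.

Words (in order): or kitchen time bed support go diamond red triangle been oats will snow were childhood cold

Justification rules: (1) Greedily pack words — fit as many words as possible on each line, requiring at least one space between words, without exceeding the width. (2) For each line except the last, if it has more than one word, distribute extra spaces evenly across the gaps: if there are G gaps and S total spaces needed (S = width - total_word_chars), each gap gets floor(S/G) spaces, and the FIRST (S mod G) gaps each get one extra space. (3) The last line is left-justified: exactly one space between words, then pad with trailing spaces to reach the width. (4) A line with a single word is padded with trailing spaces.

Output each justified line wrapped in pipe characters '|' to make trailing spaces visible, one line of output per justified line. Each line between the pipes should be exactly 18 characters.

Line 1: ['or', 'kitchen', 'time'] (min_width=15, slack=3)
Line 2: ['bed', 'support', 'go'] (min_width=14, slack=4)
Line 3: ['diamond', 'red'] (min_width=11, slack=7)
Line 4: ['triangle', 'been', 'oats'] (min_width=18, slack=0)
Line 5: ['will', 'snow', 'were'] (min_width=14, slack=4)
Line 6: ['childhood', 'cold'] (min_width=14, slack=4)

Answer: |or   kitchen  time|
|bed   support   go|
|diamond        red|
|triangle been oats|
|will   snow   were|
|childhood cold    |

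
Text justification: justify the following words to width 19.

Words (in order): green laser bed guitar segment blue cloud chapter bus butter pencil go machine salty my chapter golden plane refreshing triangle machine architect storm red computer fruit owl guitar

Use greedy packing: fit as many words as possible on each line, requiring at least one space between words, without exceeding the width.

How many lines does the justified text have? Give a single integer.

Line 1: ['green', 'laser', 'bed'] (min_width=15, slack=4)
Line 2: ['guitar', 'segment', 'blue'] (min_width=19, slack=0)
Line 3: ['cloud', 'chapter', 'bus'] (min_width=17, slack=2)
Line 4: ['butter', 'pencil', 'go'] (min_width=16, slack=3)
Line 5: ['machine', 'salty', 'my'] (min_width=16, slack=3)
Line 6: ['chapter', 'golden'] (min_width=14, slack=5)
Line 7: ['plane', 'refreshing'] (min_width=16, slack=3)
Line 8: ['triangle', 'machine'] (min_width=16, slack=3)
Line 9: ['architect', 'storm', 'red'] (min_width=19, slack=0)
Line 10: ['computer', 'fruit', 'owl'] (min_width=18, slack=1)
Line 11: ['guitar'] (min_width=6, slack=13)
Total lines: 11

Answer: 11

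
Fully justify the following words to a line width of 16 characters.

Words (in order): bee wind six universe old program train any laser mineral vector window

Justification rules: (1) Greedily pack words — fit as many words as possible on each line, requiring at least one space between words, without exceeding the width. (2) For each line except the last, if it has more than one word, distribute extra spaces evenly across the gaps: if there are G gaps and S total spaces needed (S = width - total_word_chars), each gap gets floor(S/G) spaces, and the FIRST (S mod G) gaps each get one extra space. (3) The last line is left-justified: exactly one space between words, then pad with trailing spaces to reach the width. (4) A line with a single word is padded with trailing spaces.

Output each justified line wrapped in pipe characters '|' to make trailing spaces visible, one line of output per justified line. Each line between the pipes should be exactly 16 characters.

Line 1: ['bee', 'wind', 'six'] (min_width=12, slack=4)
Line 2: ['universe', 'old'] (min_width=12, slack=4)
Line 3: ['program', 'train'] (min_width=13, slack=3)
Line 4: ['any', 'laser'] (min_width=9, slack=7)
Line 5: ['mineral', 'vector'] (min_width=14, slack=2)
Line 6: ['window'] (min_width=6, slack=10)

Answer: |bee   wind   six|
|universe     old|
|program    train|
|any        laser|
|mineral   vector|
|window          |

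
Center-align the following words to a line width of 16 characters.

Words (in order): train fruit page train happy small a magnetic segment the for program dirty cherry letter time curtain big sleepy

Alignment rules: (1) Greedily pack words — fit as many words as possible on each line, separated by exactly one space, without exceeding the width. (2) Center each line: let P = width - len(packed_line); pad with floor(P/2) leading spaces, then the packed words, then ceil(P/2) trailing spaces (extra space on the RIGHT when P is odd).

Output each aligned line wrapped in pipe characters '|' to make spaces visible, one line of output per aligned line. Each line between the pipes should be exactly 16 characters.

Answer: |train fruit page|
|  train happy   |
|small a magnetic|
|segment the for |
| program dirty  |
| cherry letter  |
|time curtain big|
|     sleepy     |

Derivation:
Line 1: ['train', 'fruit', 'page'] (min_width=16, slack=0)
Line 2: ['train', 'happy'] (min_width=11, slack=5)
Line 3: ['small', 'a', 'magnetic'] (min_width=16, slack=0)
Line 4: ['segment', 'the', 'for'] (min_width=15, slack=1)
Line 5: ['program', 'dirty'] (min_width=13, slack=3)
Line 6: ['cherry', 'letter'] (min_width=13, slack=3)
Line 7: ['time', 'curtain', 'big'] (min_width=16, slack=0)
Line 8: ['sleepy'] (min_width=6, slack=10)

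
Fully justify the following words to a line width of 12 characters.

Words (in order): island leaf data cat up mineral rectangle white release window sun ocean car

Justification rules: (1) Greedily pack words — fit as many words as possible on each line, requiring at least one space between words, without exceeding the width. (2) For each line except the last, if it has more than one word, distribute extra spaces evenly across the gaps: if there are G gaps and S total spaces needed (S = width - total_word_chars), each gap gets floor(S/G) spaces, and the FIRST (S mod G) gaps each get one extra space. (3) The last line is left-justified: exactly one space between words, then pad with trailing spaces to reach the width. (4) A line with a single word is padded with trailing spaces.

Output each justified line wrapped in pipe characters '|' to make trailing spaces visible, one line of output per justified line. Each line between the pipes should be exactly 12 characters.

Line 1: ['island', 'leaf'] (min_width=11, slack=1)
Line 2: ['data', 'cat', 'up'] (min_width=11, slack=1)
Line 3: ['mineral'] (min_width=7, slack=5)
Line 4: ['rectangle'] (min_width=9, slack=3)
Line 5: ['white'] (min_width=5, slack=7)
Line 6: ['release'] (min_width=7, slack=5)
Line 7: ['window', 'sun'] (min_width=10, slack=2)
Line 8: ['ocean', 'car'] (min_width=9, slack=3)

Answer: |island  leaf|
|data  cat up|
|mineral     |
|rectangle   |
|white       |
|release     |
|window   sun|
|ocean car   |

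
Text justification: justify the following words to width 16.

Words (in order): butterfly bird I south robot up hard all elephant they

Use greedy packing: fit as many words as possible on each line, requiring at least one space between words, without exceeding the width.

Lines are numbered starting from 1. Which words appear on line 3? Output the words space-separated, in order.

Line 1: ['butterfly', 'bird', 'I'] (min_width=16, slack=0)
Line 2: ['south', 'robot', 'up'] (min_width=14, slack=2)
Line 3: ['hard', 'all'] (min_width=8, slack=8)
Line 4: ['elephant', 'they'] (min_width=13, slack=3)

Answer: hard all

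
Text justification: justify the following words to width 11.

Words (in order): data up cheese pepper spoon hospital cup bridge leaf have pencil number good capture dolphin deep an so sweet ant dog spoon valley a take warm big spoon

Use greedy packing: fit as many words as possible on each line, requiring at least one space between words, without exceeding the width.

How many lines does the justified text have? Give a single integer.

Answer: 17

Derivation:
Line 1: ['data', 'up'] (min_width=7, slack=4)
Line 2: ['cheese'] (min_width=6, slack=5)
Line 3: ['pepper'] (min_width=6, slack=5)
Line 4: ['spoon'] (min_width=5, slack=6)
Line 5: ['hospital'] (min_width=8, slack=3)
Line 6: ['cup', 'bridge'] (min_width=10, slack=1)
Line 7: ['leaf', 'have'] (min_width=9, slack=2)
Line 8: ['pencil'] (min_width=6, slack=5)
Line 9: ['number', 'good'] (min_width=11, slack=0)
Line 10: ['capture'] (min_width=7, slack=4)
Line 11: ['dolphin'] (min_width=7, slack=4)
Line 12: ['deep', 'an', 'so'] (min_width=10, slack=1)
Line 13: ['sweet', 'ant'] (min_width=9, slack=2)
Line 14: ['dog', 'spoon'] (min_width=9, slack=2)
Line 15: ['valley', 'a'] (min_width=8, slack=3)
Line 16: ['take', 'warm'] (min_width=9, slack=2)
Line 17: ['big', 'spoon'] (min_width=9, slack=2)
Total lines: 17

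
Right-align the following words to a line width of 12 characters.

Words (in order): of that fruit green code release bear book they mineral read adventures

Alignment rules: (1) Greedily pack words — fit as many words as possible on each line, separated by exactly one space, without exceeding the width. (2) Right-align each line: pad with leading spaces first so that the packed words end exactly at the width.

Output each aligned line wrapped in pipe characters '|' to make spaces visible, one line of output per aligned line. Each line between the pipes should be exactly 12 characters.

Answer: |     of that|
| fruit green|
|code release|
|   bear book|
|they mineral|
|        read|
|  adventures|

Derivation:
Line 1: ['of', 'that'] (min_width=7, slack=5)
Line 2: ['fruit', 'green'] (min_width=11, slack=1)
Line 3: ['code', 'release'] (min_width=12, slack=0)
Line 4: ['bear', 'book'] (min_width=9, slack=3)
Line 5: ['they', 'mineral'] (min_width=12, slack=0)
Line 6: ['read'] (min_width=4, slack=8)
Line 7: ['adventures'] (min_width=10, slack=2)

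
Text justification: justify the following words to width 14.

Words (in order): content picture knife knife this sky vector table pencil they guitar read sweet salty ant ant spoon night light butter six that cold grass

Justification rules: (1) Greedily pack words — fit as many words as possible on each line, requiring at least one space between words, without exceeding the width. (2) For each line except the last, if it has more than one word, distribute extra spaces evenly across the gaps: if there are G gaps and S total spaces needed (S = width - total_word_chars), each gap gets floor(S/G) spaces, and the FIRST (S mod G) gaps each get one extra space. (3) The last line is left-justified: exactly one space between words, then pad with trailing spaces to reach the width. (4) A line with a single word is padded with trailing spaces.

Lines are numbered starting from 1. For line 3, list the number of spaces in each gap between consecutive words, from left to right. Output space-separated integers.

Answer: 1 1

Derivation:
Line 1: ['content'] (min_width=7, slack=7)
Line 2: ['picture', 'knife'] (min_width=13, slack=1)
Line 3: ['knife', 'this', 'sky'] (min_width=14, slack=0)
Line 4: ['vector', 'table'] (min_width=12, slack=2)
Line 5: ['pencil', 'they'] (min_width=11, slack=3)
Line 6: ['guitar', 'read'] (min_width=11, slack=3)
Line 7: ['sweet', 'salty'] (min_width=11, slack=3)
Line 8: ['ant', 'ant', 'spoon'] (min_width=13, slack=1)
Line 9: ['night', 'light'] (min_width=11, slack=3)
Line 10: ['butter', 'six'] (min_width=10, slack=4)
Line 11: ['that', 'cold'] (min_width=9, slack=5)
Line 12: ['grass'] (min_width=5, slack=9)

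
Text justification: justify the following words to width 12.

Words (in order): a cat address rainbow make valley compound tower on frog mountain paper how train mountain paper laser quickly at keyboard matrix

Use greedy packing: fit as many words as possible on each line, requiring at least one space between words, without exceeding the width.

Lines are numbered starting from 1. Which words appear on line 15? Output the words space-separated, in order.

Answer: matrix

Derivation:
Line 1: ['a', 'cat'] (min_width=5, slack=7)
Line 2: ['address'] (min_width=7, slack=5)
Line 3: ['rainbow', 'make'] (min_width=12, slack=0)
Line 4: ['valley'] (min_width=6, slack=6)
Line 5: ['compound'] (min_width=8, slack=4)
Line 6: ['tower', 'on'] (min_width=8, slack=4)
Line 7: ['frog'] (min_width=4, slack=8)
Line 8: ['mountain'] (min_width=8, slack=4)
Line 9: ['paper', 'how'] (min_width=9, slack=3)
Line 10: ['train'] (min_width=5, slack=7)
Line 11: ['mountain'] (min_width=8, slack=4)
Line 12: ['paper', 'laser'] (min_width=11, slack=1)
Line 13: ['quickly', 'at'] (min_width=10, slack=2)
Line 14: ['keyboard'] (min_width=8, slack=4)
Line 15: ['matrix'] (min_width=6, slack=6)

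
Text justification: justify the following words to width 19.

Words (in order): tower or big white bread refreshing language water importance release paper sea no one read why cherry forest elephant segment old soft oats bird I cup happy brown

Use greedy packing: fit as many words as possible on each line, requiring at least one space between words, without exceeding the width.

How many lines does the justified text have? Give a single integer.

Answer: 10

Derivation:
Line 1: ['tower', 'or', 'big', 'white'] (min_width=18, slack=1)
Line 2: ['bread', 'refreshing'] (min_width=16, slack=3)
Line 3: ['language', 'water'] (min_width=14, slack=5)
Line 4: ['importance', 'release'] (min_width=18, slack=1)
Line 5: ['paper', 'sea', 'no', 'one'] (min_width=16, slack=3)
Line 6: ['read', 'why', 'cherry'] (min_width=15, slack=4)
Line 7: ['forest', 'elephant'] (min_width=15, slack=4)
Line 8: ['segment', 'old', 'soft'] (min_width=16, slack=3)
Line 9: ['oats', 'bird', 'I', 'cup'] (min_width=15, slack=4)
Line 10: ['happy', 'brown'] (min_width=11, slack=8)
Total lines: 10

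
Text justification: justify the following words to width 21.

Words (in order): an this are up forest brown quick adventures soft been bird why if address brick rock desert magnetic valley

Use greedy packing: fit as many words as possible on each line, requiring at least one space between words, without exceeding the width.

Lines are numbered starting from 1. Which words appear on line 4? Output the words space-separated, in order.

Line 1: ['an', 'this', 'are', 'up', 'forest'] (min_width=21, slack=0)
Line 2: ['brown', 'quick'] (min_width=11, slack=10)
Line 3: ['adventures', 'soft', 'been'] (min_width=20, slack=1)
Line 4: ['bird', 'why', 'if', 'address'] (min_width=19, slack=2)
Line 5: ['brick', 'rock', 'desert'] (min_width=17, slack=4)
Line 6: ['magnetic', 'valley'] (min_width=15, slack=6)

Answer: bird why if address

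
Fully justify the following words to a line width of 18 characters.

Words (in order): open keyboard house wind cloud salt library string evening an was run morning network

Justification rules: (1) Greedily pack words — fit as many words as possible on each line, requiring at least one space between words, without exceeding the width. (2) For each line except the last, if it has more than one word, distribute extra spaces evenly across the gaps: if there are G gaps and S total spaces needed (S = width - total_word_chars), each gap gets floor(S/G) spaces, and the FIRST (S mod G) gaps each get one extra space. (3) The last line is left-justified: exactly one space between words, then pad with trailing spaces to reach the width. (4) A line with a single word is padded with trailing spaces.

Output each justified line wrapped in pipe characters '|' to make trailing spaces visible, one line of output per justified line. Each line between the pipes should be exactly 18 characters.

Line 1: ['open', 'keyboard'] (min_width=13, slack=5)
Line 2: ['house', 'wind', 'cloud'] (min_width=16, slack=2)
Line 3: ['salt', 'library'] (min_width=12, slack=6)
Line 4: ['string', 'evening', 'an'] (min_width=17, slack=1)
Line 5: ['was', 'run', 'morning'] (min_width=15, slack=3)
Line 6: ['network'] (min_width=7, slack=11)

Answer: |open      keyboard|
|house  wind  cloud|
|salt       library|
|string  evening an|
|was   run  morning|
|network           |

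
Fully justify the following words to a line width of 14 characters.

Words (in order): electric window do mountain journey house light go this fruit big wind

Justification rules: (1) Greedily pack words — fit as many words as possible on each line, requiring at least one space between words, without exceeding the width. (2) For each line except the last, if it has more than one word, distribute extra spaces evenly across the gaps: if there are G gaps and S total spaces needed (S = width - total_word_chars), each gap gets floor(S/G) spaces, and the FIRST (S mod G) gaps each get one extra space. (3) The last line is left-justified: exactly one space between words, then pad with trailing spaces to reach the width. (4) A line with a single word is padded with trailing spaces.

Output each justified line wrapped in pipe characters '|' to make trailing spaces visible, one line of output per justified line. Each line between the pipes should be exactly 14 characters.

Line 1: ['electric'] (min_width=8, slack=6)
Line 2: ['window', 'do'] (min_width=9, slack=5)
Line 3: ['mountain'] (min_width=8, slack=6)
Line 4: ['journey', 'house'] (min_width=13, slack=1)
Line 5: ['light', 'go', 'this'] (min_width=13, slack=1)
Line 6: ['fruit', 'big', 'wind'] (min_width=14, slack=0)

Answer: |electric      |
|window      do|
|mountain      |
|journey  house|
|light  go this|
|fruit big wind|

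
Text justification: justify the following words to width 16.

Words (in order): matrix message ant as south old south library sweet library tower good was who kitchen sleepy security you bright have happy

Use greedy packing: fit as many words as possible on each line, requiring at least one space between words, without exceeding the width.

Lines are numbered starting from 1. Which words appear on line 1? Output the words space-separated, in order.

Line 1: ['matrix', 'message'] (min_width=14, slack=2)
Line 2: ['ant', 'as', 'south', 'old'] (min_width=16, slack=0)
Line 3: ['south', 'library'] (min_width=13, slack=3)
Line 4: ['sweet', 'library'] (min_width=13, slack=3)
Line 5: ['tower', 'good', 'was'] (min_width=14, slack=2)
Line 6: ['who', 'kitchen'] (min_width=11, slack=5)
Line 7: ['sleepy', 'security'] (min_width=15, slack=1)
Line 8: ['you', 'bright', 'have'] (min_width=15, slack=1)
Line 9: ['happy'] (min_width=5, slack=11)

Answer: matrix message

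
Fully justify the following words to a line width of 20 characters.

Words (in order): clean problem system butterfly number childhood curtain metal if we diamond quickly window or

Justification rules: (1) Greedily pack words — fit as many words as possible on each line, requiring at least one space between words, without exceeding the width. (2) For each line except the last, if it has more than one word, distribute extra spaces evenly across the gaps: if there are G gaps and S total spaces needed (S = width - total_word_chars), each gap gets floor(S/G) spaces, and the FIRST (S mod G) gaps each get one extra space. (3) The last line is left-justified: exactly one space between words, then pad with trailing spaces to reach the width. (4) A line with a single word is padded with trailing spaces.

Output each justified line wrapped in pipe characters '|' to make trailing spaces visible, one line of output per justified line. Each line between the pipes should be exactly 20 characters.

Answer: |clean problem system|
|butterfly     number|
|childhood    curtain|
|metal  if we diamond|
|quickly window or   |

Derivation:
Line 1: ['clean', 'problem', 'system'] (min_width=20, slack=0)
Line 2: ['butterfly', 'number'] (min_width=16, slack=4)
Line 3: ['childhood', 'curtain'] (min_width=17, slack=3)
Line 4: ['metal', 'if', 'we', 'diamond'] (min_width=19, slack=1)
Line 5: ['quickly', 'window', 'or'] (min_width=17, slack=3)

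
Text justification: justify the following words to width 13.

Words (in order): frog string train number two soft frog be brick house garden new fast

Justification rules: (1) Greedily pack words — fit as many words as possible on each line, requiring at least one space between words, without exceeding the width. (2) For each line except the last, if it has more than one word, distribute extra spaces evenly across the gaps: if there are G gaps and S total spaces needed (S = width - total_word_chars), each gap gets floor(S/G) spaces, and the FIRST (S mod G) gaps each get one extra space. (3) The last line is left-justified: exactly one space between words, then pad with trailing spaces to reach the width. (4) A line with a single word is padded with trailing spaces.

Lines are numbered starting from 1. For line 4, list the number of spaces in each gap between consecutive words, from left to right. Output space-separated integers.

Answer: 6

Derivation:
Line 1: ['frog', 'string'] (min_width=11, slack=2)
Line 2: ['train', 'number'] (min_width=12, slack=1)
Line 3: ['two', 'soft', 'frog'] (min_width=13, slack=0)
Line 4: ['be', 'brick'] (min_width=8, slack=5)
Line 5: ['house', 'garden'] (min_width=12, slack=1)
Line 6: ['new', 'fast'] (min_width=8, slack=5)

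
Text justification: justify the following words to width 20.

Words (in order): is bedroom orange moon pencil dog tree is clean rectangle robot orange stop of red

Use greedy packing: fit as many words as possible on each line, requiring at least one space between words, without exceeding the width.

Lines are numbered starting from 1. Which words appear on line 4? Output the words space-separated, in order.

Line 1: ['is', 'bedroom', 'orange'] (min_width=17, slack=3)
Line 2: ['moon', 'pencil', 'dog', 'tree'] (min_width=20, slack=0)
Line 3: ['is', 'clean', 'rectangle'] (min_width=18, slack=2)
Line 4: ['robot', 'orange', 'stop', 'of'] (min_width=20, slack=0)
Line 5: ['red'] (min_width=3, slack=17)

Answer: robot orange stop of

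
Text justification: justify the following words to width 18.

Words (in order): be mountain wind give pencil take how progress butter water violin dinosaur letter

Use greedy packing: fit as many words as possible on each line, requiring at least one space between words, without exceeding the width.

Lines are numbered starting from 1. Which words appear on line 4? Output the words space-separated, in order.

Line 1: ['be', 'mountain', 'wind'] (min_width=16, slack=2)
Line 2: ['give', 'pencil', 'take'] (min_width=16, slack=2)
Line 3: ['how', 'progress'] (min_width=12, slack=6)
Line 4: ['butter', 'water'] (min_width=12, slack=6)
Line 5: ['violin', 'dinosaur'] (min_width=15, slack=3)
Line 6: ['letter'] (min_width=6, slack=12)

Answer: butter water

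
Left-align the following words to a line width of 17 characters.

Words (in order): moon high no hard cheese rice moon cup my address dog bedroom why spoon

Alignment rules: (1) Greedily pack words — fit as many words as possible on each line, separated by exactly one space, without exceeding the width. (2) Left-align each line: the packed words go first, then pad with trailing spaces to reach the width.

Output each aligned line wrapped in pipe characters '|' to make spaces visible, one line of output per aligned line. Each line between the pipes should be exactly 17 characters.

Line 1: ['moon', 'high', 'no', 'hard'] (min_width=17, slack=0)
Line 2: ['cheese', 'rice', 'moon'] (min_width=16, slack=1)
Line 3: ['cup', 'my', 'address'] (min_width=14, slack=3)
Line 4: ['dog', 'bedroom', 'why'] (min_width=15, slack=2)
Line 5: ['spoon'] (min_width=5, slack=12)

Answer: |moon high no hard|
|cheese rice moon |
|cup my address   |
|dog bedroom why  |
|spoon            |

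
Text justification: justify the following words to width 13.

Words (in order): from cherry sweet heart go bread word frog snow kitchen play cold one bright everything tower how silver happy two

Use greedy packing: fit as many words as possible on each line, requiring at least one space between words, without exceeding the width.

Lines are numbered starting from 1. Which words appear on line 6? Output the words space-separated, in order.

Line 1: ['from', 'cherry'] (min_width=11, slack=2)
Line 2: ['sweet', 'heart'] (min_width=11, slack=2)
Line 3: ['go', 'bread', 'word'] (min_width=13, slack=0)
Line 4: ['frog', 'snow'] (min_width=9, slack=4)
Line 5: ['kitchen', 'play'] (min_width=12, slack=1)
Line 6: ['cold', 'one'] (min_width=8, slack=5)
Line 7: ['bright'] (min_width=6, slack=7)
Line 8: ['everything'] (min_width=10, slack=3)
Line 9: ['tower', 'how'] (min_width=9, slack=4)
Line 10: ['silver', 'happy'] (min_width=12, slack=1)
Line 11: ['two'] (min_width=3, slack=10)

Answer: cold one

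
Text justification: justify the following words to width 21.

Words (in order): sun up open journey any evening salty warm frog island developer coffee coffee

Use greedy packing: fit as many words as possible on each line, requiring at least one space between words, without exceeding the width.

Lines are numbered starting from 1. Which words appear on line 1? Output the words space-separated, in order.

Answer: sun up open journey

Derivation:
Line 1: ['sun', 'up', 'open', 'journey'] (min_width=19, slack=2)
Line 2: ['any', 'evening', 'salty'] (min_width=17, slack=4)
Line 3: ['warm', 'frog', 'island'] (min_width=16, slack=5)
Line 4: ['developer', 'coffee'] (min_width=16, slack=5)
Line 5: ['coffee'] (min_width=6, slack=15)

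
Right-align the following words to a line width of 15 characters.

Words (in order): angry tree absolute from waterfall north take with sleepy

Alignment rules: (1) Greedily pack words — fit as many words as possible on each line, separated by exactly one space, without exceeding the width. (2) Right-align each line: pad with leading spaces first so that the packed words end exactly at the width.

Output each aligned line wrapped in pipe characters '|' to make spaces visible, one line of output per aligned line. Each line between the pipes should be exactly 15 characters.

Line 1: ['angry', 'tree'] (min_width=10, slack=5)
Line 2: ['absolute', 'from'] (min_width=13, slack=2)
Line 3: ['waterfall', 'north'] (min_width=15, slack=0)
Line 4: ['take', 'with'] (min_width=9, slack=6)
Line 5: ['sleepy'] (min_width=6, slack=9)

Answer: |     angry tree|
|  absolute from|
|waterfall north|
|      take with|
|         sleepy|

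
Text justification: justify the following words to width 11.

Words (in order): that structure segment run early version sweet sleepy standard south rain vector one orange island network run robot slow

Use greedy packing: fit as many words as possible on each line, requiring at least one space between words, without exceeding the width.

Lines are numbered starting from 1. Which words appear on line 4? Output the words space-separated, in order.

Answer: early

Derivation:
Line 1: ['that'] (min_width=4, slack=7)
Line 2: ['structure'] (min_width=9, slack=2)
Line 3: ['segment', 'run'] (min_width=11, slack=0)
Line 4: ['early'] (min_width=5, slack=6)
Line 5: ['version'] (min_width=7, slack=4)
Line 6: ['sweet'] (min_width=5, slack=6)
Line 7: ['sleepy'] (min_width=6, slack=5)
Line 8: ['standard'] (min_width=8, slack=3)
Line 9: ['south', 'rain'] (min_width=10, slack=1)
Line 10: ['vector', 'one'] (min_width=10, slack=1)
Line 11: ['orange'] (min_width=6, slack=5)
Line 12: ['island'] (min_width=6, slack=5)
Line 13: ['network', 'run'] (min_width=11, slack=0)
Line 14: ['robot', 'slow'] (min_width=10, slack=1)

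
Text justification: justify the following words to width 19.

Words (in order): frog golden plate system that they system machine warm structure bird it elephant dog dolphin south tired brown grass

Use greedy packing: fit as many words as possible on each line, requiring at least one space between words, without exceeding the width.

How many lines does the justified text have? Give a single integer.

Answer: 7

Derivation:
Line 1: ['frog', 'golden', 'plate'] (min_width=17, slack=2)
Line 2: ['system', 'that', 'they'] (min_width=16, slack=3)
Line 3: ['system', 'machine', 'warm'] (min_width=19, slack=0)
Line 4: ['structure', 'bird', 'it'] (min_width=17, slack=2)
Line 5: ['elephant', 'dog'] (min_width=12, slack=7)
Line 6: ['dolphin', 'south', 'tired'] (min_width=19, slack=0)
Line 7: ['brown', 'grass'] (min_width=11, slack=8)
Total lines: 7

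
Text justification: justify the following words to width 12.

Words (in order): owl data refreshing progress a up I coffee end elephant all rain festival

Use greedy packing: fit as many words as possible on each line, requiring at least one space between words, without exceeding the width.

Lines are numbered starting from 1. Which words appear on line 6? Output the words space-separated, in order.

Answer: all rain

Derivation:
Line 1: ['owl', 'data'] (min_width=8, slack=4)
Line 2: ['refreshing'] (min_width=10, slack=2)
Line 3: ['progress', 'a'] (min_width=10, slack=2)
Line 4: ['up', 'I', 'coffee'] (min_width=11, slack=1)
Line 5: ['end', 'elephant'] (min_width=12, slack=0)
Line 6: ['all', 'rain'] (min_width=8, slack=4)
Line 7: ['festival'] (min_width=8, slack=4)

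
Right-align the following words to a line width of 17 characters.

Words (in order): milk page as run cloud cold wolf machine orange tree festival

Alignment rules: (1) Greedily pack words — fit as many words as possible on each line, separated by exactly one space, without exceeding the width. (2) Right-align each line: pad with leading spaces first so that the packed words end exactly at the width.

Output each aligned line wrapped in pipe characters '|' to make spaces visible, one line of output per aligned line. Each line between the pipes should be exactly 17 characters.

Answer: | milk page as run|
|  cloud cold wolf|
|   machine orange|
|    tree festival|

Derivation:
Line 1: ['milk', 'page', 'as', 'run'] (min_width=16, slack=1)
Line 2: ['cloud', 'cold', 'wolf'] (min_width=15, slack=2)
Line 3: ['machine', 'orange'] (min_width=14, slack=3)
Line 4: ['tree', 'festival'] (min_width=13, slack=4)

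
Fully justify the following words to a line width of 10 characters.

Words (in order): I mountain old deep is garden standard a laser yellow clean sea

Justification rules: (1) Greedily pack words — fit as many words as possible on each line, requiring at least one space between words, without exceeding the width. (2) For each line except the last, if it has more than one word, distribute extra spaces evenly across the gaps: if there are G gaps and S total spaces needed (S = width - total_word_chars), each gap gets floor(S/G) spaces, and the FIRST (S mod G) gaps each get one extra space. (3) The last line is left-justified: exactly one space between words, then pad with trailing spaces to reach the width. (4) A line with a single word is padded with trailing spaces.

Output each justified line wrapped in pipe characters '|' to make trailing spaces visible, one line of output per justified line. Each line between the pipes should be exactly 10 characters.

Line 1: ['I', 'mountain'] (min_width=10, slack=0)
Line 2: ['old', 'deep'] (min_width=8, slack=2)
Line 3: ['is', 'garden'] (min_width=9, slack=1)
Line 4: ['standard', 'a'] (min_width=10, slack=0)
Line 5: ['laser'] (min_width=5, slack=5)
Line 6: ['yellow'] (min_width=6, slack=4)
Line 7: ['clean', 'sea'] (min_width=9, slack=1)

Answer: |I mountain|
|old   deep|
|is  garden|
|standard a|
|laser     |
|yellow    |
|clean sea |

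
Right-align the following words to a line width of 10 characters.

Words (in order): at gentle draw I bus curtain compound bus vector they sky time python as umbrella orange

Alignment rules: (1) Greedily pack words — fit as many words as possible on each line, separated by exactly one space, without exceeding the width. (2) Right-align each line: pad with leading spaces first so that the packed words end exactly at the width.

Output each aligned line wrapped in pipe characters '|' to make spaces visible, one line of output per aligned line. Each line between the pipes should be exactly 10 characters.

Answer: | at gentle|
|draw I bus|
|   curtain|
|  compound|
|bus vector|
|  they sky|
|      time|
| python as|
|  umbrella|
|    orange|

Derivation:
Line 1: ['at', 'gentle'] (min_width=9, slack=1)
Line 2: ['draw', 'I', 'bus'] (min_width=10, slack=0)
Line 3: ['curtain'] (min_width=7, slack=3)
Line 4: ['compound'] (min_width=8, slack=2)
Line 5: ['bus', 'vector'] (min_width=10, slack=0)
Line 6: ['they', 'sky'] (min_width=8, slack=2)
Line 7: ['time'] (min_width=4, slack=6)
Line 8: ['python', 'as'] (min_width=9, slack=1)
Line 9: ['umbrella'] (min_width=8, slack=2)
Line 10: ['orange'] (min_width=6, slack=4)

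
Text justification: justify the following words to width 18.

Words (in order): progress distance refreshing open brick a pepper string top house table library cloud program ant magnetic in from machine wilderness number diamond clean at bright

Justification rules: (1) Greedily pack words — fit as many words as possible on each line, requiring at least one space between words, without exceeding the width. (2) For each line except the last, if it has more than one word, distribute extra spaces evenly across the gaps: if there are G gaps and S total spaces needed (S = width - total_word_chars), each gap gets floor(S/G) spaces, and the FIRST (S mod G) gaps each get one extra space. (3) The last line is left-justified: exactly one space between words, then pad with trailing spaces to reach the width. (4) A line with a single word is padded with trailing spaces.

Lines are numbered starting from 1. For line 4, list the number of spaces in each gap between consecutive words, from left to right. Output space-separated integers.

Line 1: ['progress', 'distance'] (min_width=17, slack=1)
Line 2: ['refreshing', 'open'] (min_width=15, slack=3)
Line 3: ['brick', 'a', 'pepper'] (min_width=14, slack=4)
Line 4: ['string', 'top', 'house'] (min_width=16, slack=2)
Line 5: ['table', 'library'] (min_width=13, slack=5)
Line 6: ['cloud', 'program', 'ant'] (min_width=17, slack=1)
Line 7: ['magnetic', 'in', 'from'] (min_width=16, slack=2)
Line 8: ['machine', 'wilderness'] (min_width=18, slack=0)
Line 9: ['number', 'diamond'] (min_width=14, slack=4)
Line 10: ['clean', 'at', 'bright'] (min_width=15, slack=3)

Answer: 2 2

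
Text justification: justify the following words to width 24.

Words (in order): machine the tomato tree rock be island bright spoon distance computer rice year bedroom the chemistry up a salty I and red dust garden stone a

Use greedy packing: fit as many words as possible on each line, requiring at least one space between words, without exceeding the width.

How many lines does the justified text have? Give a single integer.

Line 1: ['machine', 'the', 'tomato', 'tree'] (min_width=23, slack=1)
Line 2: ['rock', 'be', 'island', 'bright'] (min_width=21, slack=3)
Line 3: ['spoon', 'distance', 'computer'] (min_width=23, slack=1)
Line 4: ['rice', 'year', 'bedroom', 'the'] (min_width=21, slack=3)
Line 5: ['chemistry', 'up', 'a', 'salty', 'I'] (min_width=22, slack=2)
Line 6: ['and', 'red', 'dust', 'garden'] (min_width=19, slack=5)
Line 7: ['stone', 'a'] (min_width=7, slack=17)
Total lines: 7

Answer: 7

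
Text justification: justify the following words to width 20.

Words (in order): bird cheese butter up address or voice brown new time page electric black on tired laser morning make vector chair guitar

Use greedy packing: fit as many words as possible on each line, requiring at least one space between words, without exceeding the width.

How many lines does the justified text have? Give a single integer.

Answer: 7

Derivation:
Line 1: ['bird', 'cheese', 'butter'] (min_width=18, slack=2)
Line 2: ['up', 'address', 'or', 'voice'] (min_width=19, slack=1)
Line 3: ['brown', 'new', 'time', 'page'] (min_width=19, slack=1)
Line 4: ['electric', 'black', 'on'] (min_width=17, slack=3)
Line 5: ['tired', 'laser', 'morning'] (min_width=19, slack=1)
Line 6: ['make', 'vector', 'chair'] (min_width=17, slack=3)
Line 7: ['guitar'] (min_width=6, slack=14)
Total lines: 7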